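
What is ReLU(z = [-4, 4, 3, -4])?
h = [0, 4, 3, 0]

ReLU applied element-wise: max(0,-4)=0, max(0,4)=4, max(0,3)=3, max(0,-4)=0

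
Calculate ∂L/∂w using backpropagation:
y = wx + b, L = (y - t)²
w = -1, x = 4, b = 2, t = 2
∂L/∂w = -32

y = wx + b = (-1)(4) + 2 = -2
∂L/∂y = 2(y - t) = 2(-2 - 2) = -8
∂y/∂w = x = 4
∂L/∂w = ∂L/∂y · ∂y/∂w = -8 × 4 = -32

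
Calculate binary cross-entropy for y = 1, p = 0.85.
L = 0.1625

L = -1·log(0.85) - 0·log(0.15) = -log(0.85) = 0.1625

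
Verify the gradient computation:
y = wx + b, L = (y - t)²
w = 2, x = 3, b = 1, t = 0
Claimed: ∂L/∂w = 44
Incorrect

y = (2)(3) + 1 = 7
∂L/∂y = 2(y - t) = 2(7 - 0) = 14
∂y/∂w = x = 3
∂L/∂w = 14 × 3 = 42

Claimed value: 44
Incorrect: The correct gradient is 42.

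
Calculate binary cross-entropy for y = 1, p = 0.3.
L = 1.204

L = -1·log(0.3) - 0·log(0.7) = -log(0.3) = 1.204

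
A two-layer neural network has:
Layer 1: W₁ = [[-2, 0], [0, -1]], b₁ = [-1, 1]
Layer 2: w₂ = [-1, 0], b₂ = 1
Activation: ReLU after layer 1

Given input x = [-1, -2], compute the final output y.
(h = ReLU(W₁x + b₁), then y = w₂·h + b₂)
y = 0

Layer 1 pre-activation: z₁ = [1, 3]
After ReLU: h = [1, 3]
Layer 2 output: y = -1×1 + 0×3 + 1 = 0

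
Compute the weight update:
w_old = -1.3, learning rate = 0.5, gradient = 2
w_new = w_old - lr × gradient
w_new = -2.3

w_new = w - η·∂L/∂w = -1.3 - 0.5×(2) = -1.3 - (1) = -2.3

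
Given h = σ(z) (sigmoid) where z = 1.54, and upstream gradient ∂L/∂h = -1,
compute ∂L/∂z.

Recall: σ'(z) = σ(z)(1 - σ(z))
∂L/∂z = -0.1454

σ(1.54) = 0.8235
σ'(1.54) = σ(1.54)(1 - σ(1.54)) = 0.8235 × 0.1765 = 0.1454
∂L/∂z = ∂L/∂h · σ'(z) = -1 × 0.1454 = -0.1454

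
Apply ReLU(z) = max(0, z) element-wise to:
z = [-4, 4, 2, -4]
h = [0, 4, 2, 0]

ReLU applied element-wise: max(0,-4)=0, max(0,4)=4, max(0,2)=2, max(0,-4)=0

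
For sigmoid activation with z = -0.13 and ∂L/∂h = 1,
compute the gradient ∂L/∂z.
∂L/∂z = 0.2489

σ(-0.13) = 0.4675
σ'(-0.13) = σ(-0.13)(1 - σ(-0.13)) = 0.4675 × 0.5325 = 0.2489
∂L/∂z = ∂L/∂h · σ'(z) = 1 × 0.2489 = 0.2489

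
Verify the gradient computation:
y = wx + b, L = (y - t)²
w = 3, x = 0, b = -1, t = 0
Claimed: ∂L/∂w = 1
Incorrect

y = (3)(0) + -1 = -1
∂L/∂y = 2(y - t) = 2(-1 - 0) = -2
∂y/∂w = x = 0
∂L/∂w = -2 × 0 = 0

Claimed value: 1
Incorrect: The correct gradient is 0.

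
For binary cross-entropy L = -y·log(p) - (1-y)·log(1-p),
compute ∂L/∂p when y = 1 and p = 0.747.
∂L/∂p = -1.339

∂L/∂p = -y/p + (1-y)/(1-p) = -1/0.747 + 0 = -1.339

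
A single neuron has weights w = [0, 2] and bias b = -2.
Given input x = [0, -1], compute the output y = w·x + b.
y = -4

y = (0)(0) + (2)(-1) + -2 = -4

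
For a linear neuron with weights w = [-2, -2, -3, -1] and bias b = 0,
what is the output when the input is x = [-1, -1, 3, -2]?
y = -3

y = (-2)(-1) + (-2)(-1) + (-3)(3) + (-1)(-2) + 0 = -3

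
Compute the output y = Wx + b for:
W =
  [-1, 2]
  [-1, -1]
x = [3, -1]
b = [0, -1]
y = [-5, -3]

Wx = [-1×3 + 2×-1, -1×3 + -1×-1]
   = [-5, -2]
y = Wx + b = [-5 + 0, -2 + -1] = [-5, -3]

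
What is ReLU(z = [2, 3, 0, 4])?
h = [2, 3, 0, 4]

ReLU applied element-wise: max(0,2)=2, max(0,3)=3, max(0,0)=0, max(0,4)=4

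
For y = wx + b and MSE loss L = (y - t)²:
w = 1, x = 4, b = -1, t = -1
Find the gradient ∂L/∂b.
∂L/∂b = 8

y = wx + b = (1)(4) + -1 = 3
∂L/∂y = 2(y - t) = 2(3 - -1) = 8
∂y/∂b = 1
∂L/∂b = ∂L/∂y · ∂y/∂b = 8 × 1 = 8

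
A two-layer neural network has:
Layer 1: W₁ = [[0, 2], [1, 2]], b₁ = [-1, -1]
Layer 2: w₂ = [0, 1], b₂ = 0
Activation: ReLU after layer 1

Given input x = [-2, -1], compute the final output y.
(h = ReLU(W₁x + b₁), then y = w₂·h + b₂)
y = 0

Layer 1 pre-activation: z₁ = [-3, -5]
After ReLU: h = [0, 0]
Layer 2 output: y = 0×0 + 1×0 + 0 = 0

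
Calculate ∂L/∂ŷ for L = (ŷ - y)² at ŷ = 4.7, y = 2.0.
∂L/∂ŷ = 5.4

∂L/∂ŷ = 2(ŷ - y) = 2(4.7 - 2.0) = 2(2.7) = 5.4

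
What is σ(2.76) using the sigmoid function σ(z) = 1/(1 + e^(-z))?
0.9405

sigmoid(2.76) = 1/(1 + e^(-2.76)) = 1/(1 + 0.06329) = 0.9405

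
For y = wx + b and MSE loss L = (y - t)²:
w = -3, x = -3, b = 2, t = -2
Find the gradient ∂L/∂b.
∂L/∂b = 26

y = wx + b = (-3)(-3) + 2 = 11
∂L/∂y = 2(y - t) = 2(11 - -2) = 26
∂y/∂b = 1
∂L/∂b = ∂L/∂y · ∂y/∂b = 26 × 1 = 26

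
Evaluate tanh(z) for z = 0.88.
0.7064

tanh(0.88) = (e^(0.88) - e^(-0.88))/(e^(0.88) + e^(-0.88)) = 0.7064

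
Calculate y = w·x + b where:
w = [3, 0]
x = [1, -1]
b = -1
y = 2

y = (3)(1) + (0)(-1) + -1 = 2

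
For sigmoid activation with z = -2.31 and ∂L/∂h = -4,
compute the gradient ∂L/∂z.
∂L/∂z = -0.3286

σ(-2.31) = 0.0903
σ'(-2.31) = σ(-2.31)(1 - σ(-2.31)) = 0.0903 × 0.9097 = 0.08214
∂L/∂z = ∂L/∂h · σ'(z) = -4 × 0.08214 = -0.3286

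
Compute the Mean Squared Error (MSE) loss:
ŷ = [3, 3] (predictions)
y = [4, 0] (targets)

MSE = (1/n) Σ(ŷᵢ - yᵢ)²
MSE = 5

MSE = (1/2)((3-4)² + (3-0)²) = (1/2)(1 + 9) = 5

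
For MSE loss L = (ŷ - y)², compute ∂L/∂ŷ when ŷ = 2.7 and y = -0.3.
∂L/∂ŷ = 6.0

∂L/∂ŷ = 2(ŷ - y) = 2(2.7 - -0.3) = 2(3.0) = 6.0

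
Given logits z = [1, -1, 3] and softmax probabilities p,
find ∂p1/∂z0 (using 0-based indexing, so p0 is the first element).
∂p1/∂z0 = -0.001862

p = softmax(z) = [0.1173, 0.01588, 0.8668]
p1 = 0.01588, p0 = 0.1173

∂p1/∂z0 = -p1 × p0 = -0.01588 × 0.1173 = -0.001862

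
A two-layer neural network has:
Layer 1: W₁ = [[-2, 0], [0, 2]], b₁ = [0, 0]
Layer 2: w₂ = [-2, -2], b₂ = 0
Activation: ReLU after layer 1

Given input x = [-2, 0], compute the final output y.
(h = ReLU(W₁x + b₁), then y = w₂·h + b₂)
y = -8

Layer 1 pre-activation: z₁ = [4, 0]
After ReLU: h = [4, 0]
Layer 2 output: y = -2×4 + -2×0 + 0 = -8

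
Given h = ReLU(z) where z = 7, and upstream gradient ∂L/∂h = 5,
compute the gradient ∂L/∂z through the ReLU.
∂L/∂z = 5

h = ReLU(7) = 7
Since z > 0: ∂h/∂z = 1
∂L/∂z = ∂L/∂h · ∂h/∂z = 5 × 1 = 5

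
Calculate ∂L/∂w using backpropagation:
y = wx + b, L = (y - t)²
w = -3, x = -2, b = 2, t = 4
∂L/∂w = -16

y = wx + b = (-3)(-2) + 2 = 8
∂L/∂y = 2(y - t) = 2(8 - 4) = 8
∂y/∂w = x = -2
∂L/∂w = ∂L/∂y · ∂y/∂w = 8 × -2 = -16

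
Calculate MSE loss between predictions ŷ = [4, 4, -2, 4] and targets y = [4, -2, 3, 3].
MSE = 15.5

MSE = (1/4)((4-4)² + (4--2)² + (-2-3)² + (4-3)²) = (1/4)(0 + 36 + 25 + 1) = 15.5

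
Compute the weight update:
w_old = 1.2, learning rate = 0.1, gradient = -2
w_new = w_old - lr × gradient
w_new = 1.4

w_new = w - η·∂L/∂w = 1.2 - 0.1×(-2) = 1.2 - (-0.2) = 1.4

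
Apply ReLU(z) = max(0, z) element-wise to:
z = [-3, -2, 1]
h = [0, 0, 1]

ReLU applied element-wise: max(0,-3)=0, max(0,-2)=0, max(0,1)=1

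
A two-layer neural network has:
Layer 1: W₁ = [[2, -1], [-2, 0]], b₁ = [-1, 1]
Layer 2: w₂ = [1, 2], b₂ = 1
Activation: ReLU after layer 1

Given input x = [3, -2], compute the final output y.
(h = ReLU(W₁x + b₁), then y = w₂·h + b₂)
y = 8

Layer 1 pre-activation: z₁ = [7, -5]
After ReLU: h = [7, 0]
Layer 2 output: y = 1×7 + 2×0 + 1 = 8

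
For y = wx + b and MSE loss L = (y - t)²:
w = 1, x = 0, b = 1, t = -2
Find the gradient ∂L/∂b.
∂L/∂b = 6

y = wx + b = (1)(0) + 1 = 1
∂L/∂y = 2(y - t) = 2(1 - -2) = 6
∂y/∂b = 1
∂L/∂b = ∂L/∂y · ∂y/∂b = 6 × 1 = 6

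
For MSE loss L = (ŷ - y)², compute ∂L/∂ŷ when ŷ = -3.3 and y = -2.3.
∂L/∂ŷ = -2.0

∂L/∂ŷ = 2(ŷ - y) = 2(-3.3 - -2.3) = 2(-1.0) = -2.0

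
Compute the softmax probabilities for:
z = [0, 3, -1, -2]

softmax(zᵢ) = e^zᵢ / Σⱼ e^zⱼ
p = [0.0463, 0.9304, 0.017, 0.0063]

exp(z) = [1, 20.09, 0.3679, 0.1353]
Sum = 21.59
p = [0.0463, 0.9304, 0.017, 0.0063]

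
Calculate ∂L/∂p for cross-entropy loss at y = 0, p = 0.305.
∂L/∂p = 1.439

∂L/∂p = -y/p + (1-y)/(1-p) = 0 + 1/0.695 = 1.439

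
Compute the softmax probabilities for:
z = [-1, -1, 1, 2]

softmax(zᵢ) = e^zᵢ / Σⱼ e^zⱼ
p = [0.0339, 0.0339, 0.2507, 0.6815]

exp(z) = [0.3679, 0.3679, 2.718, 7.389]
Sum = 10.84
p = [0.0339, 0.0339, 0.2507, 0.6815]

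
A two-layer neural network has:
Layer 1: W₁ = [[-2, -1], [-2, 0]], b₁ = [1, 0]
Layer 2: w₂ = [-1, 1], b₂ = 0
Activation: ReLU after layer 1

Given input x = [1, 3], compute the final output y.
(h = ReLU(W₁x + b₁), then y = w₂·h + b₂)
y = 0

Layer 1 pre-activation: z₁ = [-4, -2]
After ReLU: h = [0, 0]
Layer 2 output: y = -1×0 + 1×0 + 0 = 0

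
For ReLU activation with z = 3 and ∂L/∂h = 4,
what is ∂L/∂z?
∂L/∂z = 4

h = ReLU(3) = 3
Since z > 0: ∂h/∂z = 1
∂L/∂z = ∂L/∂h · ∂h/∂z = 4 × 1 = 4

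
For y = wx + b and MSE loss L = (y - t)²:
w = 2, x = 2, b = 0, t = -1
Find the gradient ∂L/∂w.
∂L/∂w = 20

y = wx + b = (2)(2) + 0 = 4
∂L/∂y = 2(y - t) = 2(4 - -1) = 10
∂y/∂w = x = 2
∂L/∂w = ∂L/∂y · ∂y/∂w = 10 × 2 = 20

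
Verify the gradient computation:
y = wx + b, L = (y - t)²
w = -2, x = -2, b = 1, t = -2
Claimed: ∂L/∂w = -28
Correct

y = (-2)(-2) + 1 = 5
∂L/∂y = 2(y - t) = 2(5 - -2) = 14
∂y/∂w = x = -2
∂L/∂w = 14 × -2 = -28

Claimed value: -28
Correct: The correct gradient is -28.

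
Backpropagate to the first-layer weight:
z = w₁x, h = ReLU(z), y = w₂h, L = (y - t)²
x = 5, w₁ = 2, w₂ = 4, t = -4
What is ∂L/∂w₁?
∂L/∂w₁ = 1760

Forward pass:
z = w₁x = 2×5 = 10
h = ReLU(10) = 10
y = w₂h = 4×10 = 40

Backward pass:
∂L/∂y = 2(y - t) = 2(40 - -4) = 88
∂y/∂h = w₂ = 4
∂h/∂z = 1 (ReLU derivative)
∂z/∂w₁ = x = 5

∂L/∂w₁ = 88 × 4 × 1 × 5 = 1760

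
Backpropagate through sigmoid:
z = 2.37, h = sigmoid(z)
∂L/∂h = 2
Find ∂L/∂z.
∂L/∂z = 0.1564

σ(2.37) = 0.9145
σ'(2.37) = σ(2.37)(1 - σ(2.37)) = 0.9145 × 0.08549 = 0.07818
∂L/∂z = ∂L/∂h · σ'(z) = 2 × 0.07818 = 0.1564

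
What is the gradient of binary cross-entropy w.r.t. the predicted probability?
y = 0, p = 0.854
∂L/∂p = 6.849

∂L/∂p = -y/p + (1-y)/(1-p) = 0 + 1/0.146 = 6.849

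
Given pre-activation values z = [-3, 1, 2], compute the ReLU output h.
h = [0, 1, 2]

ReLU applied element-wise: max(0,-3)=0, max(0,1)=1, max(0,2)=2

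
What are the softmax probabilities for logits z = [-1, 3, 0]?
p = [0.0171, 0.9362, 0.0466]

exp(z) = [0.3679, 20.09, 1]
Sum = 21.45
p = [0.0171, 0.9362, 0.0466]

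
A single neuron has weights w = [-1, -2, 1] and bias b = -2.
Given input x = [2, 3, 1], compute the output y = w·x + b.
y = -9

y = (-1)(2) + (-2)(3) + (1)(1) + -2 = -9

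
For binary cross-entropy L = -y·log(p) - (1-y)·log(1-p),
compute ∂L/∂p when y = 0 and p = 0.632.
∂L/∂p = 2.717

∂L/∂p = -y/p + (1-y)/(1-p) = 0 + 1/0.368 = 2.717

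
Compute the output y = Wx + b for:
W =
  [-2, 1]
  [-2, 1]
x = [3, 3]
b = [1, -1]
y = [-2, -4]

Wx = [-2×3 + 1×3, -2×3 + 1×3]
   = [-3, -3]
y = Wx + b = [-3 + 1, -3 + -1] = [-2, -4]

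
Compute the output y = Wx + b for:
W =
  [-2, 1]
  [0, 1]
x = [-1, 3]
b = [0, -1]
y = [5, 2]

Wx = [-2×-1 + 1×3, 0×-1 + 1×3]
   = [5, 3]
y = Wx + b = [5 + 0, 3 + -1] = [5, 2]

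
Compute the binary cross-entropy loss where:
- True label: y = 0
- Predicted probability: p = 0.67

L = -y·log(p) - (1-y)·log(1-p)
L = 1.109

L = -0·log(0.67) - 1·log(0.33) = -log(0.33) = 1.109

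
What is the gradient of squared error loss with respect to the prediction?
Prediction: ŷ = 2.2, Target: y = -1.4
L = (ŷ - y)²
∂L/∂ŷ = 7.2

∂L/∂ŷ = 2(ŷ - y) = 2(2.2 - -1.4) = 2(3.6) = 7.2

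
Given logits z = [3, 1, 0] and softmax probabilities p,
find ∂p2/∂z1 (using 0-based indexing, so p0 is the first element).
∂p2/∂z1 = -0.004797

p = softmax(z) = [0.8438, 0.1142, 0.04201]
p2 = 0.04201, p1 = 0.1142

∂p2/∂z1 = -p2 × p1 = -0.04201 × 0.1142 = -0.004797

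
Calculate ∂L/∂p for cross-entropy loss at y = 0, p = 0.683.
∂L/∂p = 3.155

∂L/∂p = -y/p + (1-y)/(1-p) = 0 + 1/0.317 = 3.155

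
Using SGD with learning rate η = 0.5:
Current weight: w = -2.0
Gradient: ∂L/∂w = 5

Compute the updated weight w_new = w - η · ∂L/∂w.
w_new = -4.5

w_new = w - η·∂L/∂w = -2.0 - 0.5×(5) = -2.0 - (2.5) = -4.5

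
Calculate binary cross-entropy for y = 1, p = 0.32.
L = 1.139

L = -1·log(0.32) - 0·log(0.68) = -log(0.32) = 1.139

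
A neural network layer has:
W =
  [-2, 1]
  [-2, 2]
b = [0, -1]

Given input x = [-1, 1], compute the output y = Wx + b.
y = [3, 3]

Wx = [-2×-1 + 1×1, -2×-1 + 2×1]
   = [3, 4]
y = Wx + b = [3 + 0, 4 + -1] = [3, 3]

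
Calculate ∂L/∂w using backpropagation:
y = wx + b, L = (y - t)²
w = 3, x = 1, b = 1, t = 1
∂L/∂w = 6

y = wx + b = (3)(1) + 1 = 4
∂L/∂y = 2(y - t) = 2(4 - 1) = 6
∂y/∂w = x = 1
∂L/∂w = ∂L/∂y · ∂y/∂w = 6 × 1 = 6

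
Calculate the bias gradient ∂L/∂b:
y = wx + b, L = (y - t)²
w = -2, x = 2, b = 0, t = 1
∂L/∂b = -10

y = wx + b = (-2)(2) + 0 = -4
∂L/∂y = 2(y - t) = 2(-4 - 1) = -10
∂y/∂b = 1
∂L/∂b = ∂L/∂y · ∂y/∂b = -10 × 1 = -10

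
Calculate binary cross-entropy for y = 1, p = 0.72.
L = 0.3285

L = -1·log(0.72) - 0·log(0.28) = -log(0.72) = 0.3285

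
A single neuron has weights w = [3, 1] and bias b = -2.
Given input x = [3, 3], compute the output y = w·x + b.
y = 10

y = (3)(3) + (1)(3) + -2 = 10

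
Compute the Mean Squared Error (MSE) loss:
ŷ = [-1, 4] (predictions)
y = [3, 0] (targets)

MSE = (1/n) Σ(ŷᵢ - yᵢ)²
MSE = 16

MSE = (1/2)((-1-3)² + (4-0)²) = (1/2)(16 + 16) = 16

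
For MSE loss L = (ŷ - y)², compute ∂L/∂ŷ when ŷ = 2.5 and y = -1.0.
∂L/∂ŷ = 7.0

∂L/∂ŷ = 2(ŷ - y) = 2(2.5 - -1.0) = 2(3.5) = 7.0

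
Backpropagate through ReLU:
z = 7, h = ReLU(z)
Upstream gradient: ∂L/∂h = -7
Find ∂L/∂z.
∂L/∂z = -7

h = ReLU(7) = 7
Since z > 0: ∂h/∂z = 1
∂L/∂z = ∂L/∂h · ∂h/∂z = -7 × 1 = -7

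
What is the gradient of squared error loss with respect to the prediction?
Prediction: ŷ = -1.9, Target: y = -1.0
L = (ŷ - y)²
∂L/∂ŷ = -1.8

∂L/∂ŷ = 2(ŷ - y) = 2(-1.9 - -1.0) = 2(-0.9) = -1.8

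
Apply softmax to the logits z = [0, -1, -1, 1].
p = [0.2245, 0.0826, 0.0826, 0.6103]

exp(z) = [1, 0.3679, 0.3679, 2.718]
Sum = 4.454
p = [0.2245, 0.0826, 0.0826, 0.6103]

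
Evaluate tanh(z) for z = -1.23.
-0.8426

tanh(-1.23) = (e^(-1.23) - e^(1.23))/(e^(-1.23) + e^(1.23)) = -0.8426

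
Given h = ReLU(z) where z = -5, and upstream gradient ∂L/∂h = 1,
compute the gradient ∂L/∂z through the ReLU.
∂L/∂z = 0

h = ReLU(-5) = 0
Since z < 0: ∂h/∂z = 0
∂L/∂z = ∂L/∂h · ∂h/∂z = 1 × 0 = 0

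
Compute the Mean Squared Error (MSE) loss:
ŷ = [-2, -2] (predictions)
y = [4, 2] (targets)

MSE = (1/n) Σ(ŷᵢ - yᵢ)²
MSE = 26

MSE = (1/2)((-2-4)² + (-2-2)²) = (1/2)(36 + 16) = 26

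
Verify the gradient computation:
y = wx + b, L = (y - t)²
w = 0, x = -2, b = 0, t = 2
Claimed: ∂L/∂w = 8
Correct

y = (0)(-2) + 0 = 0
∂L/∂y = 2(y - t) = 2(0 - 2) = -4
∂y/∂w = x = -2
∂L/∂w = -4 × -2 = 8

Claimed value: 8
Correct: The correct gradient is 8.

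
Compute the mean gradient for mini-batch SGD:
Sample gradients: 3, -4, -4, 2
Average gradient = -0.75

Average = (1/4)(3 + -4 + -4 + 2) = -3/4 = -0.75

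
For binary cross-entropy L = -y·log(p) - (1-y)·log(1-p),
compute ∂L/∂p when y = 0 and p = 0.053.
∂L/∂p = 1.056

∂L/∂p = -y/p + (1-y)/(1-p) = 0 + 1/0.947 = 1.056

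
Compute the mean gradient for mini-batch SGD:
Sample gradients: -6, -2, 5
Average gradient = -1

Average = (1/3)(-6 + -2 + 5) = -3/3 = -1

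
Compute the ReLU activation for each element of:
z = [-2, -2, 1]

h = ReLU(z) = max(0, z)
h = [0, 0, 1]

ReLU applied element-wise: max(0,-2)=0, max(0,-2)=0, max(0,1)=1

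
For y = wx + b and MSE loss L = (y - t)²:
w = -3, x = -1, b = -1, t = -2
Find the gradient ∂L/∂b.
∂L/∂b = 8

y = wx + b = (-3)(-1) + -1 = 2
∂L/∂y = 2(y - t) = 2(2 - -2) = 8
∂y/∂b = 1
∂L/∂b = ∂L/∂y · ∂y/∂b = 8 × 1 = 8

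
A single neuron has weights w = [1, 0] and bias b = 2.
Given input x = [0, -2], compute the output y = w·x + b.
y = 2

y = (1)(0) + (0)(-2) + 2 = 2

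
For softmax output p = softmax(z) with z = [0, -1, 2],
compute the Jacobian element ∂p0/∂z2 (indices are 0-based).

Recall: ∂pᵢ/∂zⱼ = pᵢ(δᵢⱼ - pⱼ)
∂p0/∂z2 = -0.09636

p = softmax(z) = [0.1142, 0.04201, 0.8438]
p0 = 0.1142, p2 = 0.8438

∂p0/∂z2 = -p0 × p2 = -0.1142 × 0.8438 = -0.09636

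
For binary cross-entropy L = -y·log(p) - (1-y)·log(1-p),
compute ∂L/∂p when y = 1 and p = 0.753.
∂L/∂p = -1.328

∂L/∂p = -y/p + (1-y)/(1-p) = -1/0.753 + 0 = -1.328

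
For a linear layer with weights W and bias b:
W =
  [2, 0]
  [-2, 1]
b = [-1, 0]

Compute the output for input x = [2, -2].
y = [3, -6]

Wx = [2×2 + 0×-2, -2×2 + 1×-2]
   = [4, -6]
y = Wx + b = [4 + -1, -6 + 0] = [3, -6]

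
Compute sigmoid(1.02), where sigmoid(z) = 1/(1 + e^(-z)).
0.735

sigmoid(1.02) = 1/(1 + e^(-1.02)) = 1/(1 + 0.3606) = 0.735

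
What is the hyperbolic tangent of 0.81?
0.6696

tanh(0.81) = (e^(0.81) - e^(-0.81))/(e^(0.81) + e^(-0.81)) = 0.6696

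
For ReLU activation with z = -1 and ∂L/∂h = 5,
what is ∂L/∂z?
∂L/∂z = 0

h = ReLU(-1) = 0
Since z < 0: ∂h/∂z = 0
∂L/∂z = ∂L/∂h · ∂h/∂z = 5 × 0 = 0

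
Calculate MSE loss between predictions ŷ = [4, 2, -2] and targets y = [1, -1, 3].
MSE = 14.33

MSE = (1/3)((4-1)² + (2--1)² + (-2-3)²) = (1/3)(9 + 9 + 25) = 14.33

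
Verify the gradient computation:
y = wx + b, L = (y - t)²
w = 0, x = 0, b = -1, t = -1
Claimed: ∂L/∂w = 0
Correct

y = (0)(0) + -1 = -1
∂L/∂y = 2(y - t) = 2(-1 - -1) = 0
∂y/∂w = x = 0
∂L/∂w = 0 × 0 = 0

Claimed value: 0
Correct: The correct gradient is 0.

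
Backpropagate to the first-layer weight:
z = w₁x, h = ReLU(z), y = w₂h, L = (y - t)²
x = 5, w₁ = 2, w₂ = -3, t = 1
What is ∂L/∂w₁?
∂L/∂w₁ = 930

Forward pass:
z = w₁x = 2×5 = 10
h = ReLU(10) = 10
y = w₂h = -3×10 = -30

Backward pass:
∂L/∂y = 2(y - t) = 2(-30 - 1) = -62
∂y/∂h = w₂ = -3
∂h/∂z = 1 (ReLU derivative)
∂z/∂w₁ = x = 5

∂L/∂w₁ = -62 × -3 × 1 × 5 = 930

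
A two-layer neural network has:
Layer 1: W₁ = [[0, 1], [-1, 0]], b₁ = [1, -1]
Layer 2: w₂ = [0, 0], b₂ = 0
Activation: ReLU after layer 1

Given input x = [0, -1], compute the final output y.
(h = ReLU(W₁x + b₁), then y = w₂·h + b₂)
y = 0

Layer 1 pre-activation: z₁ = [0, -1]
After ReLU: h = [0, 0]
Layer 2 output: y = 0×0 + 0×0 + 0 = 0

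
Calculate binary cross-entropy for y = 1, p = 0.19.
L = 1.661

L = -1·log(0.19) - 0·log(0.81) = -log(0.19) = 1.661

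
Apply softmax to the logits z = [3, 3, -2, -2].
p = [0.4967, 0.4967, 0.0033, 0.0033]

exp(z) = [20.09, 20.09, 0.1353, 0.1353]
Sum = 40.44
p = [0.4967, 0.4967, 0.0033, 0.0033]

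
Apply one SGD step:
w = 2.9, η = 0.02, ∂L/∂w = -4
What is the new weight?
w_new = 2.98

w_new = w - η·∂L/∂w = 2.9 - 0.02×(-4) = 2.9 - (-0.08) = 2.98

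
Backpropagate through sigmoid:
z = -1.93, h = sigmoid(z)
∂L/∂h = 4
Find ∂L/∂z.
∂L/∂z = 0.4427

σ(-1.93) = 0.1268
σ'(-1.93) = σ(-1.93)(1 - σ(-1.93)) = 0.1268 × 0.8732 = 0.1107
∂L/∂z = ∂L/∂h · σ'(z) = 4 × 0.1107 = 0.4427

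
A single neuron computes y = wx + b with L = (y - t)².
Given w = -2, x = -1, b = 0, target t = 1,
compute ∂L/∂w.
∂L/∂w = -2

y = wx + b = (-2)(-1) + 0 = 2
∂L/∂y = 2(y - t) = 2(2 - 1) = 2
∂y/∂w = x = -1
∂L/∂w = ∂L/∂y · ∂y/∂w = 2 × -1 = -2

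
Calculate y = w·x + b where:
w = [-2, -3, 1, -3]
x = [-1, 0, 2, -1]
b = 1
y = 8

y = (-2)(-1) + (-3)(0) + (1)(2) + (-3)(-1) + 1 = 8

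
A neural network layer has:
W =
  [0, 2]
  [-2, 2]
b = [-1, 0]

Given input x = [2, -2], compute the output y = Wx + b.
y = [-5, -8]

Wx = [0×2 + 2×-2, -2×2 + 2×-2]
   = [-4, -8]
y = Wx + b = [-4 + -1, -8 + 0] = [-5, -8]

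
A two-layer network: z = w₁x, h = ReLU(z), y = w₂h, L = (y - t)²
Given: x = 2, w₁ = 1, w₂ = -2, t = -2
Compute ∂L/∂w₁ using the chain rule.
∂L/∂w₁ = 16

Forward pass:
z = w₁x = 1×2 = 2
h = ReLU(2) = 2
y = w₂h = -2×2 = -4

Backward pass:
∂L/∂y = 2(y - t) = 2(-4 - -2) = -4
∂y/∂h = w₂ = -2
∂h/∂z = 1 (ReLU derivative)
∂z/∂w₁ = x = 2

∂L/∂w₁ = -4 × -2 × 1 × 2 = 16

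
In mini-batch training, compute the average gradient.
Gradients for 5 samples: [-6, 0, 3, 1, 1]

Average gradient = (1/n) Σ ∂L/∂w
Average gradient = -0.2

Average = (1/5)(-6 + 0 + 3 + 1 + 1) = -1/5 = -0.2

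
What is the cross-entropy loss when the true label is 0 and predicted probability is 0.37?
L = 0.462

L = -0·log(0.37) - 1·log(0.63) = -log(0.63) = 0.462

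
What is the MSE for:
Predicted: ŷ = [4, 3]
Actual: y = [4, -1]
MSE = 8

MSE = (1/2)((4-4)² + (3--1)²) = (1/2)(0 + 16) = 8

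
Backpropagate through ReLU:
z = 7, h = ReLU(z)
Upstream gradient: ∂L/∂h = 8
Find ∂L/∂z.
∂L/∂z = 8

h = ReLU(7) = 7
Since z > 0: ∂h/∂z = 1
∂L/∂z = ∂L/∂h · ∂h/∂z = 8 × 1 = 8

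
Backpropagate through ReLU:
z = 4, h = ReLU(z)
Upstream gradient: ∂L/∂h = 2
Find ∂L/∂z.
∂L/∂z = 2

h = ReLU(4) = 4
Since z > 0: ∂h/∂z = 1
∂L/∂z = ∂L/∂h · ∂h/∂z = 2 × 1 = 2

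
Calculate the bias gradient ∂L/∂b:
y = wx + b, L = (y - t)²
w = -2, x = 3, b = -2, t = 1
∂L/∂b = -18

y = wx + b = (-2)(3) + -2 = -8
∂L/∂y = 2(y - t) = 2(-8 - 1) = -18
∂y/∂b = 1
∂L/∂b = ∂L/∂y · ∂y/∂b = -18 × 1 = -18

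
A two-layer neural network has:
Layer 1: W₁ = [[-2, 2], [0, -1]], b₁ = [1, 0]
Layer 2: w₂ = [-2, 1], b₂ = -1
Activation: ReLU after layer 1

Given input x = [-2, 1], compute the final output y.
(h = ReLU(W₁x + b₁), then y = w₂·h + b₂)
y = -15

Layer 1 pre-activation: z₁ = [7, -1]
After ReLU: h = [7, 0]
Layer 2 output: y = -2×7 + 1×0 + -1 = -15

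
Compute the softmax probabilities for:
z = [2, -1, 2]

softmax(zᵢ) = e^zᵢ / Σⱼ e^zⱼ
p = [0.4879, 0.0243, 0.4879]

exp(z) = [7.389, 0.3679, 7.389]
Sum = 15.15
p = [0.4879, 0.0243, 0.4879]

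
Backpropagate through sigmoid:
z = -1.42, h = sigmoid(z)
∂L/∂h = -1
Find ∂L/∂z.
∂L/∂z = -0.1568

σ(-1.42) = 0.1947
σ'(-1.42) = σ(-1.42)(1 - σ(-1.42)) = 0.1947 × 0.8053 = 0.1568
∂L/∂z = ∂L/∂h · σ'(z) = -1 × 0.1568 = -0.1568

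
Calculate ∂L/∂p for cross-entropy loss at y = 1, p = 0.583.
∂L/∂p = -1.715

∂L/∂p = -y/p + (1-y)/(1-p) = -1/0.583 + 0 = -1.715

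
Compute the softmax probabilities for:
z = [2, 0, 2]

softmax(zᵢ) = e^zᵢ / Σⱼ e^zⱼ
p = [0.4683, 0.0634, 0.4683]

exp(z) = [7.389, 1, 7.389]
Sum = 15.78
p = [0.4683, 0.0634, 0.4683]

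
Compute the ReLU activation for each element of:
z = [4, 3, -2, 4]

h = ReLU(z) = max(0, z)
h = [4, 3, 0, 4]

ReLU applied element-wise: max(0,4)=4, max(0,3)=3, max(0,-2)=0, max(0,4)=4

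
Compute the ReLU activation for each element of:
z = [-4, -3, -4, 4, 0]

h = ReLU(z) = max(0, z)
h = [0, 0, 0, 4, 0]

ReLU applied element-wise: max(0,-4)=0, max(0,-3)=0, max(0,-4)=0, max(0,4)=4, max(0,0)=0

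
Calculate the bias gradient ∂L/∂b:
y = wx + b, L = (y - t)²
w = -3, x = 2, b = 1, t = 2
∂L/∂b = -14

y = wx + b = (-3)(2) + 1 = -5
∂L/∂y = 2(y - t) = 2(-5 - 2) = -14
∂y/∂b = 1
∂L/∂b = ∂L/∂y · ∂y/∂b = -14 × 1 = -14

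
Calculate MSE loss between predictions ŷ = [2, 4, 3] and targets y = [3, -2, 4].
MSE = 12.67

MSE = (1/3)((2-3)² + (4--2)² + (3-4)²) = (1/3)(1 + 36 + 1) = 12.67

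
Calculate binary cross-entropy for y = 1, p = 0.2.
L = 1.609

L = -1·log(0.2) - 0·log(0.8) = -log(0.2) = 1.609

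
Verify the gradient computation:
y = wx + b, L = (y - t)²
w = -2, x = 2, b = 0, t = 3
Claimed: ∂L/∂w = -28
Correct

y = (-2)(2) + 0 = -4
∂L/∂y = 2(y - t) = 2(-4 - 3) = -14
∂y/∂w = x = 2
∂L/∂w = -14 × 2 = -28

Claimed value: -28
Correct: The correct gradient is -28.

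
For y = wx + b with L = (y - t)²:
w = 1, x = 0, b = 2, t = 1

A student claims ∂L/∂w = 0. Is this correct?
Correct

y = (1)(0) + 2 = 2
∂L/∂y = 2(y - t) = 2(2 - 1) = 2
∂y/∂w = x = 0
∂L/∂w = 2 × 0 = 0

Claimed value: 0
Correct: The correct gradient is 0.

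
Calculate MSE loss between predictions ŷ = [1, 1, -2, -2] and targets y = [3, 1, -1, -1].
MSE = 1.5

MSE = (1/4)((1-3)² + (1-1)² + (-2--1)² + (-2--1)²) = (1/4)(4 + 0 + 1 + 1) = 1.5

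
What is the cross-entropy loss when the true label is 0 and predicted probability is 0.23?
L = 0.2614

L = -0·log(0.23) - 1·log(0.77) = -log(0.77) = 0.2614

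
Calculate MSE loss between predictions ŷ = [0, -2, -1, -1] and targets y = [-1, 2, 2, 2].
MSE = 8.75

MSE = (1/4)((0--1)² + (-2-2)² + (-1-2)² + (-1-2)²) = (1/4)(1 + 16 + 9 + 9) = 8.75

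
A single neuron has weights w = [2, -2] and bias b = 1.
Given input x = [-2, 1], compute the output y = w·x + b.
y = -5

y = (2)(-2) + (-2)(1) + 1 = -5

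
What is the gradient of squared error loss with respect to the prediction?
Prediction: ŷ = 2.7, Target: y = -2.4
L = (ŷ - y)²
∂L/∂ŷ = 10.2

∂L/∂ŷ = 2(ŷ - y) = 2(2.7 - -2.4) = 2(5.1) = 10.2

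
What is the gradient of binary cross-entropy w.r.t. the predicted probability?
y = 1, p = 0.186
∂L/∂p = -5.376

∂L/∂p = -y/p + (1-y)/(1-p) = -1/0.186 + 0 = -5.376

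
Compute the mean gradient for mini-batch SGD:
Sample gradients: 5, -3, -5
Average gradient = -1

Average = (1/3)(5 + -3 + -5) = -3/3 = -1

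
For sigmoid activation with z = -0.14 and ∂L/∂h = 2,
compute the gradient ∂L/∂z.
∂L/∂z = 0.4976

σ(-0.14) = 0.4651
σ'(-0.14) = σ(-0.14)(1 - σ(-0.14)) = 0.4651 × 0.5349 = 0.2488
∂L/∂z = ∂L/∂h · σ'(z) = 2 × 0.2488 = 0.4976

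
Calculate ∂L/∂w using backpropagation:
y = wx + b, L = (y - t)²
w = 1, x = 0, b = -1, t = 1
∂L/∂w = 0

y = wx + b = (1)(0) + -1 = -1
∂L/∂y = 2(y - t) = 2(-1 - 1) = -4
∂y/∂w = x = 0
∂L/∂w = ∂L/∂y · ∂y/∂w = -4 × 0 = 0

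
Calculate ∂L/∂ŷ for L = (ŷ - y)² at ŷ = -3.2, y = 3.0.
∂L/∂ŷ = -12.4

∂L/∂ŷ = 2(ŷ - y) = 2(-3.2 - 3.0) = 2(-6.2) = -12.4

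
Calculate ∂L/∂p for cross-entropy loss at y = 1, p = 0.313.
∂L/∂p = -3.195

∂L/∂p = -y/p + (1-y)/(1-p) = -1/0.313 + 0 = -3.195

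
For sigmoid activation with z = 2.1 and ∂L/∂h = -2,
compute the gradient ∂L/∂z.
∂L/∂z = -0.1944

σ(2.1) = 0.8909
σ'(2.1) = σ(2.1)(1 - σ(2.1)) = 0.8909 × 0.1091 = 0.09719
∂L/∂z = ∂L/∂h · σ'(z) = -2 × 0.09719 = -0.1944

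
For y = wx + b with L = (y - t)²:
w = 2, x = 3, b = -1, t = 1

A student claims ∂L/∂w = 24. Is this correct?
Correct

y = (2)(3) + -1 = 5
∂L/∂y = 2(y - t) = 2(5 - 1) = 8
∂y/∂w = x = 3
∂L/∂w = 8 × 3 = 24

Claimed value: 24
Correct: The correct gradient is 24.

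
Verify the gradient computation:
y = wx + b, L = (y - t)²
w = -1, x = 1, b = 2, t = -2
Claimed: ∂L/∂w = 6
Correct

y = (-1)(1) + 2 = 1
∂L/∂y = 2(y - t) = 2(1 - -2) = 6
∂y/∂w = x = 1
∂L/∂w = 6 × 1 = 6

Claimed value: 6
Correct: The correct gradient is 6.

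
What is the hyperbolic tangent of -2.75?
-0.9919

tanh(-2.75) = (e^(-2.75) - e^(2.75))/(e^(-2.75) + e^(2.75)) = -0.9919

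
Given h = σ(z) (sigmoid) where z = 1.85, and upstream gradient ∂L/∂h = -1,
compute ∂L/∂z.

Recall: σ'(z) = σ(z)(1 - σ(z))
∂L/∂z = -0.1174

σ(1.85) = 0.8641
σ'(1.85) = σ(1.85)(1 - σ(1.85)) = 0.8641 × 0.1359 = 0.1174
∂L/∂z = ∂L/∂h · σ'(z) = -1 × 0.1174 = -0.1174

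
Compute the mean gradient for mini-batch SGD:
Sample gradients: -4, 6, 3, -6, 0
Average gradient = -0.2

Average = (1/5)(-4 + 6 + 3 + -6 + 0) = -1/5 = -0.2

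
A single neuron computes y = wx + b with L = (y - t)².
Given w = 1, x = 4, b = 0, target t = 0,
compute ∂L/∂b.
∂L/∂b = 8

y = wx + b = (1)(4) + 0 = 4
∂L/∂y = 2(y - t) = 2(4 - 0) = 8
∂y/∂b = 1
∂L/∂b = ∂L/∂y · ∂y/∂b = 8 × 1 = 8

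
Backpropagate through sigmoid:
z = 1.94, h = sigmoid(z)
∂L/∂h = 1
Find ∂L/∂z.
∂L/∂z = 0.1099

σ(1.94) = 0.8744
σ'(1.94) = σ(1.94)(1 - σ(1.94)) = 0.8744 × 0.1256 = 0.1099
∂L/∂z = ∂L/∂h · σ'(z) = 1 × 0.1099 = 0.1099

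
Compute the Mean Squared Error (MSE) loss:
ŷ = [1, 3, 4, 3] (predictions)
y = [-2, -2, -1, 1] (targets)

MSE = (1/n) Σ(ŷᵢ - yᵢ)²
MSE = 15.75

MSE = (1/4)((1--2)² + (3--2)² + (4--1)² + (3-1)²) = (1/4)(9 + 25 + 25 + 4) = 15.75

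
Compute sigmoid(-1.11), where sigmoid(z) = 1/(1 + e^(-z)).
0.2479

sigmoid(-1.11) = 1/(1 + e^(1.11)) = 1/(1 + 3.034) = 0.2479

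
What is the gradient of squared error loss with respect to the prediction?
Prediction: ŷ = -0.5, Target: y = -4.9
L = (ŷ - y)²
∂L/∂ŷ = 8.8

∂L/∂ŷ = 2(ŷ - y) = 2(-0.5 - -4.9) = 2(4.4) = 8.8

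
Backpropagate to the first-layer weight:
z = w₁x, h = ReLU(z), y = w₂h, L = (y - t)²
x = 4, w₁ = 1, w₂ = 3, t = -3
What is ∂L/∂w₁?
∂L/∂w₁ = 360

Forward pass:
z = w₁x = 1×4 = 4
h = ReLU(4) = 4
y = w₂h = 3×4 = 12

Backward pass:
∂L/∂y = 2(y - t) = 2(12 - -3) = 30
∂y/∂h = w₂ = 3
∂h/∂z = 1 (ReLU derivative)
∂z/∂w₁ = x = 4

∂L/∂w₁ = 30 × 3 × 1 × 4 = 360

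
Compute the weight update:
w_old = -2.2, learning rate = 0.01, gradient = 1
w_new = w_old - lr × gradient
w_new = -2.21

w_new = w - η·∂L/∂w = -2.2 - 0.01×(1) = -2.2 - (0.01) = -2.21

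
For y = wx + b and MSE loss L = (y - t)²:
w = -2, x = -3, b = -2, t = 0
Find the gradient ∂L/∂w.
∂L/∂w = -24

y = wx + b = (-2)(-3) + -2 = 4
∂L/∂y = 2(y - t) = 2(4 - 0) = 8
∂y/∂w = x = -3
∂L/∂w = ∂L/∂y · ∂y/∂w = 8 × -3 = -24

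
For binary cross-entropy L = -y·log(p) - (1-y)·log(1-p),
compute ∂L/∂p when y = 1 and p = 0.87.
∂L/∂p = -1.149

∂L/∂p = -y/p + (1-y)/(1-p) = -1/0.87 + 0 = -1.149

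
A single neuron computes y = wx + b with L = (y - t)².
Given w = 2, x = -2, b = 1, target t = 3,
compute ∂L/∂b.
∂L/∂b = -12

y = wx + b = (2)(-2) + 1 = -3
∂L/∂y = 2(y - t) = 2(-3 - 3) = -12
∂y/∂b = 1
∂L/∂b = ∂L/∂y · ∂y/∂b = -12 × 1 = -12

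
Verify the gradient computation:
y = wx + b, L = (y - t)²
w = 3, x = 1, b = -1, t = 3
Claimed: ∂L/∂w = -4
Incorrect

y = (3)(1) + -1 = 2
∂L/∂y = 2(y - t) = 2(2 - 3) = -2
∂y/∂w = x = 1
∂L/∂w = -2 × 1 = -2

Claimed value: -4
Incorrect: The correct gradient is -2.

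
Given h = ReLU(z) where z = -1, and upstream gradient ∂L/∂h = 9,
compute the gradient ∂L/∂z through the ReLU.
∂L/∂z = 0

h = ReLU(-1) = 0
Since z < 0: ∂h/∂z = 0
∂L/∂z = ∂L/∂h · ∂h/∂z = 9 × 0 = 0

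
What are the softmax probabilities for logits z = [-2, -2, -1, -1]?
p = [0.1345, 0.1345, 0.3655, 0.3655]

exp(z) = [0.1353, 0.1353, 0.3679, 0.3679]
Sum = 1.006
p = [0.1345, 0.1345, 0.3655, 0.3655]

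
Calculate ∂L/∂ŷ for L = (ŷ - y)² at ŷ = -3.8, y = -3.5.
∂L/∂ŷ = -0.6

∂L/∂ŷ = 2(ŷ - y) = 2(-3.8 - -3.5) = 2(-0.3) = -0.6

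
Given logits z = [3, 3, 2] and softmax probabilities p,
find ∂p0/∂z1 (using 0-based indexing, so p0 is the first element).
∂p0/∂z1 = -0.1784

p = softmax(z) = [0.4223, 0.4223, 0.1554]
p0 = 0.4223, p1 = 0.4223

∂p0/∂z1 = -p0 × p1 = -0.4223 × 0.4223 = -0.1784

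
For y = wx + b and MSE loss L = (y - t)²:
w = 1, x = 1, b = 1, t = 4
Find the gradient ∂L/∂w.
∂L/∂w = -4

y = wx + b = (1)(1) + 1 = 2
∂L/∂y = 2(y - t) = 2(2 - 4) = -4
∂y/∂w = x = 1
∂L/∂w = ∂L/∂y · ∂y/∂w = -4 × 1 = -4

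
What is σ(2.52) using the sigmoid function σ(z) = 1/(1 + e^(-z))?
0.9255

sigmoid(2.52) = 1/(1 + e^(-2.52)) = 1/(1 + 0.08046) = 0.9255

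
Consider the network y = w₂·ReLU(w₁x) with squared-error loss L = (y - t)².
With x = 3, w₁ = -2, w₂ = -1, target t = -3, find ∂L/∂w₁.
∂L/∂w₁ = 0

Forward pass:
z = w₁x = -2×3 = -6
h = ReLU(-6) = 0
y = w₂h = -1×0 = 0

Backward pass:
∂L/∂y = 2(y - t) = 2(0 - -3) = 6
∂y/∂h = w₂ = -1
∂h/∂z = 0 (ReLU derivative)
∂z/∂w₁ = x = 3

∂L/∂w₁ = 6 × -1 × 0 × 3 = 0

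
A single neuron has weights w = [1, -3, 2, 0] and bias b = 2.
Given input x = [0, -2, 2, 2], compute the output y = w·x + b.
y = 12

y = (1)(0) + (-3)(-2) + (2)(2) + (0)(2) + 2 = 12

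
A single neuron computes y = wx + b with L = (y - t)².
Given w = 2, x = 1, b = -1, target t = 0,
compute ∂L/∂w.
∂L/∂w = 2

y = wx + b = (2)(1) + -1 = 1
∂L/∂y = 2(y - t) = 2(1 - 0) = 2
∂y/∂w = x = 1
∂L/∂w = ∂L/∂y · ∂y/∂w = 2 × 1 = 2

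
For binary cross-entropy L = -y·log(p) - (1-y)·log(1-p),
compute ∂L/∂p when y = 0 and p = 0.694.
∂L/∂p = 3.268

∂L/∂p = -y/p + (1-y)/(1-p) = 0 + 1/0.306 = 3.268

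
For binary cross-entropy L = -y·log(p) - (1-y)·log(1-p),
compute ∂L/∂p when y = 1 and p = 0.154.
∂L/∂p = -6.494

∂L/∂p = -y/p + (1-y)/(1-p) = -1/0.154 + 0 = -6.494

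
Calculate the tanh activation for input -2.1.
-0.9705

tanh(-2.1) = (e^(-2.1) - e^(2.1))/(e^(-2.1) + e^(2.1)) = -0.9705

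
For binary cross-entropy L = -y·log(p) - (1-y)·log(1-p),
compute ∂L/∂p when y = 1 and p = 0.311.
∂L/∂p = -3.215

∂L/∂p = -y/p + (1-y)/(1-p) = -1/0.311 + 0 = -3.215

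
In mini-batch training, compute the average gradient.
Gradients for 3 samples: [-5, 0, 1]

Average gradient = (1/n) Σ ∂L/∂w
Average gradient = -1.333

Average = (1/3)(-5 + 0 + 1) = -4/3 = -1.333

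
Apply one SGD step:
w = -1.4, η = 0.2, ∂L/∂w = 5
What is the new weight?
w_new = -2.4

w_new = w - η·∂L/∂w = -1.4 - 0.2×(5) = -1.4 - (1) = -2.4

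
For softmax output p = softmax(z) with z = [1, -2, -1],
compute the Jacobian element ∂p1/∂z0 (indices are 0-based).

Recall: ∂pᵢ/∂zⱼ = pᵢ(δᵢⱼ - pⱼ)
∂p1/∂z0 = -0.03545

p = softmax(z) = [0.8438, 0.04201, 0.1142]
p1 = 0.04201, p0 = 0.8438

∂p1/∂z0 = -p1 × p0 = -0.04201 × 0.8438 = -0.03545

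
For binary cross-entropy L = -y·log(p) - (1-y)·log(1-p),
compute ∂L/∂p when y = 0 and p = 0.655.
∂L/∂p = 2.899

∂L/∂p = -y/p + (1-y)/(1-p) = 0 + 1/0.345 = 2.899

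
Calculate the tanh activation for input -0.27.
-0.2636

tanh(-0.27) = (e^(-0.27) - e^(0.27))/(e^(-0.27) + e^(0.27)) = -0.2636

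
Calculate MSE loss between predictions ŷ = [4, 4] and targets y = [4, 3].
MSE = 0.5

MSE = (1/2)((4-4)² + (4-3)²) = (1/2)(0 + 1) = 0.5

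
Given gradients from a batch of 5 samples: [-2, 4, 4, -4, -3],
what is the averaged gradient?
Average gradient = -0.2

Average = (1/5)(-2 + 4 + 4 + -4 + -3) = -1/5 = -0.2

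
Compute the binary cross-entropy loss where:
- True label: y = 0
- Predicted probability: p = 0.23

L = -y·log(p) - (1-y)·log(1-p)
L = 0.2614

L = -0·log(0.23) - 1·log(0.77) = -log(0.77) = 0.2614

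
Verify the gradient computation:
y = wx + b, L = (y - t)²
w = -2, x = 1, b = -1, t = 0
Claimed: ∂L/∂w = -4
Incorrect

y = (-2)(1) + -1 = -3
∂L/∂y = 2(y - t) = 2(-3 - 0) = -6
∂y/∂w = x = 1
∂L/∂w = -6 × 1 = -6

Claimed value: -4
Incorrect: The correct gradient is -6.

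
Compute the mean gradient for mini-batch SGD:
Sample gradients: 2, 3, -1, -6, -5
Average gradient = -1.4

Average = (1/5)(2 + 3 + -1 + -6 + -5) = -7/5 = -1.4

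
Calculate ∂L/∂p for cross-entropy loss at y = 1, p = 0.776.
∂L/∂p = -1.289

∂L/∂p = -y/p + (1-y)/(1-p) = -1/0.776 + 0 = -1.289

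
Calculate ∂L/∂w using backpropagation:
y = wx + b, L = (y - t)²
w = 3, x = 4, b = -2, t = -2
∂L/∂w = 96

y = wx + b = (3)(4) + -2 = 10
∂L/∂y = 2(y - t) = 2(10 - -2) = 24
∂y/∂w = x = 4
∂L/∂w = ∂L/∂y · ∂y/∂w = 24 × 4 = 96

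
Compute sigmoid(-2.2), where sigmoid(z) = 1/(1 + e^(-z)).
0.09975

sigmoid(-2.2) = 1/(1 + e^(2.2)) = 1/(1 + 9.025) = 0.09975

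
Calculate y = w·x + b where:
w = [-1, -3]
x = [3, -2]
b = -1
y = 2

y = (-1)(3) + (-3)(-2) + -1 = 2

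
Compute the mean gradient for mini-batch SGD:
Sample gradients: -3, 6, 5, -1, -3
Average gradient = 0.8

Average = (1/5)(-3 + 6 + 5 + -1 + -3) = 4/5 = 0.8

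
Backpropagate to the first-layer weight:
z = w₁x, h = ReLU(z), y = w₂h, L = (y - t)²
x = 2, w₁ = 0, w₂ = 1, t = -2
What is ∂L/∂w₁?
∂L/∂w₁ = 0

Forward pass:
z = w₁x = 0×2 = 0
h = ReLU(0) = 0
y = w₂h = 1×0 = 0

Backward pass:
∂L/∂y = 2(y - t) = 2(0 - -2) = 4
∂y/∂h = w₂ = 1
∂h/∂z = 0 (ReLU derivative)
∂z/∂w₁ = x = 2

∂L/∂w₁ = 4 × 1 × 0 × 2 = 0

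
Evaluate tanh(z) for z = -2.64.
-0.9899

tanh(-2.64) = (e^(-2.64) - e^(2.64))/(e^(-2.64) + e^(2.64)) = -0.9899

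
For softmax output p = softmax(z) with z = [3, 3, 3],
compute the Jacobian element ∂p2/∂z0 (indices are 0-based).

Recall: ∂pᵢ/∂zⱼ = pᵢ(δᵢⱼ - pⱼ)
∂p2/∂z0 = -0.1111

p = softmax(z) = [0.3333, 0.3333, 0.3333]
p2 = 0.3333, p0 = 0.3333

∂p2/∂z0 = -p2 × p0 = -0.3333 × 0.3333 = -0.1111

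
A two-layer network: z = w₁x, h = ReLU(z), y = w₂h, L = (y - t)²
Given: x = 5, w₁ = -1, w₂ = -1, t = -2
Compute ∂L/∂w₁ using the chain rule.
∂L/∂w₁ = 0

Forward pass:
z = w₁x = -1×5 = -5
h = ReLU(-5) = 0
y = w₂h = -1×0 = 0

Backward pass:
∂L/∂y = 2(y - t) = 2(0 - -2) = 4
∂y/∂h = w₂ = -1
∂h/∂z = 0 (ReLU derivative)
∂z/∂w₁ = x = 5

∂L/∂w₁ = 4 × -1 × 0 × 5 = 0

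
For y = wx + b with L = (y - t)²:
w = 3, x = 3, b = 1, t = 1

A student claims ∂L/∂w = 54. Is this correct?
Correct

y = (3)(3) + 1 = 10
∂L/∂y = 2(y - t) = 2(10 - 1) = 18
∂y/∂w = x = 3
∂L/∂w = 18 × 3 = 54

Claimed value: 54
Correct: The correct gradient is 54.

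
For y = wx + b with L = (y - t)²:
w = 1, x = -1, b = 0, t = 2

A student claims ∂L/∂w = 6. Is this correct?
Correct

y = (1)(-1) + 0 = -1
∂L/∂y = 2(y - t) = 2(-1 - 2) = -6
∂y/∂w = x = -1
∂L/∂w = -6 × -1 = 6

Claimed value: 6
Correct: The correct gradient is 6.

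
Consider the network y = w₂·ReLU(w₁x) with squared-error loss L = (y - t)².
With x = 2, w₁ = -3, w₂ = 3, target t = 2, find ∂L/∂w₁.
∂L/∂w₁ = 0

Forward pass:
z = w₁x = -3×2 = -6
h = ReLU(-6) = 0
y = w₂h = 3×0 = 0

Backward pass:
∂L/∂y = 2(y - t) = 2(0 - 2) = -4
∂y/∂h = w₂ = 3
∂h/∂z = 0 (ReLU derivative)
∂z/∂w₁ = x = 2

∂L/∂w₁ = -4 × 3 × 0 × 2 = 0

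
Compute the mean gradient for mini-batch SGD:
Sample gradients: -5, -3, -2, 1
Average gradient = -2.25

Average = (1/4)(-5 + -3 + -2 + 1) = -9/4 = -2.25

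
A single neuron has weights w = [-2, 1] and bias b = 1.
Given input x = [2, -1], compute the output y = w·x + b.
y = -4

y = (-2)(2) + (1)(-1) + 1 = -4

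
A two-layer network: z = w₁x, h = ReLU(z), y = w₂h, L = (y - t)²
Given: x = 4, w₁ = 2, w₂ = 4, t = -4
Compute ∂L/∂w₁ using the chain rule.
∂L/∂w₁ = 1152

Forward pass:
z = w₁x = 2×4 = 8
h = ReLU(8) = 8
y = w₂h = 4×8 = 32

Backward pass:
∂L/∂y = 2(y - t) = 2(32 - -4) = 72
∂y/∂h = w₂ = 4
∂h/∂z = 1 (ReLU derivative)
∂z/∂w₁ = x = 4

∂L/∂w₁ = 72 × 4 × 1 × 4 = 1152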